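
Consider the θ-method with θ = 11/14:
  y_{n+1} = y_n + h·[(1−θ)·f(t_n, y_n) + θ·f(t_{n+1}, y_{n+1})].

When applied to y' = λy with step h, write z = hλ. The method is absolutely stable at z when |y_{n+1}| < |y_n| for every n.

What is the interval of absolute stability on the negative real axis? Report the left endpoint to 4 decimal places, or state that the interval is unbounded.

Test eqn y'=λy, z=hλ:
  y_{n+1} = y_n + z·[3/14·y_n + 11/14·y_{n+1}] ⇒ (1 − 11/14z)y_{n+1} = (1 + 3/14z)y_n
  so R(z) = (1 + 3/14z)/(1 − 11/14z).

Find x<0 with |R(x)|<1.
x=-1.56: |R|=0.2991
x=-2: |R|=0.2222
x=-10: |R|=0.1290
x=-100: |R|=0.2567
θ=11/14≥1/2 ⇒ |1+3/14x|<|1−11/14x| ∀x<0 ⇒ unbounded interval.

(−∞, 0) — no finite endpoint.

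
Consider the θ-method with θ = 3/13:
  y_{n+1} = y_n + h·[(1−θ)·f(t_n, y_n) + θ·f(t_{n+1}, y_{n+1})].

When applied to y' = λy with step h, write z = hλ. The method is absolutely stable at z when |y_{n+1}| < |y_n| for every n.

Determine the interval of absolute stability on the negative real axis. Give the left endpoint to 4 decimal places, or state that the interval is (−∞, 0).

z∈(-3.7143,0).

On y'=λy, z=hλ:
  y_{n+1} = y_n + z·[10/13·y_n + 3/13·y_{n+1}] ⇒ (1 − 3/13z)y_{n+1} = (1 + 10/13z)y_n
  ⇒ R(z) = (1 + 10/13z)/(1 − 3/13z).

Solve |R(x)|<1 on ℝ⁻.
x=-1.28: |R|=0.0119
R=−1: 1+10/13x = −1+3/13x ⇒ -7/13x=2 ⇒ x=2/(-7/13)=-3.7143
Confirm numerically:
  x=-2.475: |R|=0.57528 <1
  x=-2.434: |R|=0.55857 <1
  x=-2.290: |R|=0.49824 <1
  x=-1.715: |R|=0.22871 <1
  x=-4.149: |R|=1.11958 >1
  x=-4.102: |R|=1.10725 >1
Interval (-3.7143, 0).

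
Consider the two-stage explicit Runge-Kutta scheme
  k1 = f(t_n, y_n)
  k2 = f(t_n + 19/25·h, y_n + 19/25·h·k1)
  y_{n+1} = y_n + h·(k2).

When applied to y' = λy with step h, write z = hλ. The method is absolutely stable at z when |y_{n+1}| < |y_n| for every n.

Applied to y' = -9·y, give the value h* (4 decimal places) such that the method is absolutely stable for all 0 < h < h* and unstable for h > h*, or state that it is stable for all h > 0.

Test eqn y'=λy, z=hλ:
  k1=λy_n ⇒ h·k1=z·y_n;  k2=λ(1+19/25z)y_n ⇒ h·k2=z(1+19/25z)y_n
  y_{n+1}/y_n = 1 + z(1+19/25z) = 1 + z + 19/25z²
  ⇒ R(z) = 1 + z + 19/25z².

Boundary: |R(x)|=1, x<0.
x=-1.71: |R|=1.5123
R=1: x+19/25x²=0 ⇒ x=−25/19=-1.3158; min R=1−1/(4·19/25)=0.6711>−1
Confirm numerically:
  x=-1.277: |R|=0.96235 <1
  x=-0.726: |R|=0.67458 <1
  x=-0.706: |R|=0.67281 <1
  x=-1.504: |R|=1.21513 >1
  x=-1.500: |R|=1.21000 >1
So |R|<1 on (-1.3158, 0).

(-1.3158,0); λ=-9 ⇒ h* = (25/19)/9 = 0.1462.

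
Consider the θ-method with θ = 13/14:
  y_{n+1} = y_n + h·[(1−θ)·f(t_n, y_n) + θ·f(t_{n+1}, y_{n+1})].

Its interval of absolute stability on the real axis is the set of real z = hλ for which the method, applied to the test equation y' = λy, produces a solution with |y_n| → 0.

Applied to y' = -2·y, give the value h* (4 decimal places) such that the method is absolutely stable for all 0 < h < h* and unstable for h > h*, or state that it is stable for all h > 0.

Set f=λy, z=hλ:
  y_{n+1} = y_n + z·[1/14·y_n + 13/14·y_{n+1}] ⇒ (1 − 13/14z)y_{n+1} = (1 + 1/14z)y_n
  R(z) = (1 + 1/14z)/(1 − 13/14z).

Find x<0 with |R(x)|<1.
x=-0.54: |R|=0.6403
x=-2: |R|=0.3000
x=-10: |R|=0.0278
x=-100: |R|=0.0654
θ=13/14≥1/2 ⇒ |1+1/14x|<|1−13/14x| ∀x<0 ⇒ unbounded interval.

unbounded; (−∞, 0). Any h>0 works for λ=-2.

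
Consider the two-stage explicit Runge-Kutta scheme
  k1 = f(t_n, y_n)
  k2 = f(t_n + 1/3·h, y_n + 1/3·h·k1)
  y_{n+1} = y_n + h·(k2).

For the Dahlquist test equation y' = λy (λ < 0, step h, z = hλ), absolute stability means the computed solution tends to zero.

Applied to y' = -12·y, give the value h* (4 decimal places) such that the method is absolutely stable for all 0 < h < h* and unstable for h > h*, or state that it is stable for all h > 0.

(-3.0000,0); λ=-12 ⇒ h* = (3)/12 = 0.2500.

On y'=λy, z=hλ:
  k1=λy_n ⇒ h·k1=z·y_n;  k2=λ(1+1/3z)y_n ⇒ h·k2=z(1+1/3z)y_n
  y_{n+1}/y_n = 1 + z(1+1/3z) = 1 + z + 1/3z²
  so R(z) = 1 + z + 1/3z².

Find x<0 with |R(x)|<1.
x=-1.77: |R|=0.2743
R=1: x+1/3x²=0 ⇒ x=−3=-3.0000; min R=1−1/(4·1/3)=0.2500>−1
Confirm numerically:
  x=-2.815: |R|=0.82641 <1
  x=-2.664: |R|=0.70163 <1
  x=-2.362: |R|=0.49768 <1
  x=-3.132: |R|=1.13781 >1
  x=-3.117: |R|=1.12156 >1
So |R|<1 on (-3.0000, 0).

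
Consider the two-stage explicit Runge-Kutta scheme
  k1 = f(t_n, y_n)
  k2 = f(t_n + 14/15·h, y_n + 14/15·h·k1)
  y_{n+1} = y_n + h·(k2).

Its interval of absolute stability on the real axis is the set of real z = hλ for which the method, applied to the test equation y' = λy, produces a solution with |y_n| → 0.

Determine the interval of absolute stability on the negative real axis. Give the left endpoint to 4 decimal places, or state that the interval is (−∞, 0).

Set f=λy, z=hλ:
  k1=λy_n ⇒ h·k1=z·y_n;  k2=λ(1+14/15z)y_n ⇒ h·k2=z(1+14/15z)y_n
  y_{n+1}/y_n = 1 + z(1+14/15z) = 1 + z + 14/15z²
  Hence R(z) = 1 + z + 14/15z².

Find x<0 with |R(x)|<1.
x=-0.41: |R|=0.7469
R=1: x+14/15x²=0 ⇒ x=−15/14=-1.0714; min R=1−1/(4·14/15)=0.7321>−1
Confirm numerically:
  x=-0.710: |R|=0.76049 <1
  x=-0.690: |R|=0.75436 <1
  x=-0.654: |R|=0.74520 <1
  x=-0.616: |R|=0.73816 <1
  x=-1.452: |R|=1.51575 >1
  x=-1.437: |R|=1.49030 >1
  x=-1.172: |R|=1.11001 >1
So |R|<1 on (-1.0714, 0).

z∈(-1.0714,0).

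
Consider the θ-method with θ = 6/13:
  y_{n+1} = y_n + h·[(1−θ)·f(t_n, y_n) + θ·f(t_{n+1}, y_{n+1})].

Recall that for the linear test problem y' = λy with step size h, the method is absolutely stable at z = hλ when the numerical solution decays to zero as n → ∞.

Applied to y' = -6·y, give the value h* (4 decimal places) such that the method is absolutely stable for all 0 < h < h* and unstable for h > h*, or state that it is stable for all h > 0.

Set f=λy, z=hλ:
  y_{n+1} = y_n + z·[7/13·y_n + 6/13·y_{n+1}] ⇒ (1 − 6/13z)y_{n+1} = (1 + 7/13z)y_n
  so R(z) = (1 + 7/13z)/(1 − 6/13z).

Find x<0 with |R(x)|<1.
x=-0.82: |R|=0.4051
R=−1: 1+7/13x = −1+6/13x ⇒ -1/13x=2 ⇒ x=2/(-1/13)=-26.0000
Confirm numerically:
  x=-18.270: |R|=0.93696 <1
  x=-16.691: |R|=0.91773 <1
  x=-15.218: |R|=0.89663 <1
  x=-26.423: |R|=1.00247 >1
  x=-26.093: |R|=1.00055 >1
Interval (-26.0000, 0).

(-26.0000,0); λ=-6 ⇒ h* = (26)/6 = 4.3333.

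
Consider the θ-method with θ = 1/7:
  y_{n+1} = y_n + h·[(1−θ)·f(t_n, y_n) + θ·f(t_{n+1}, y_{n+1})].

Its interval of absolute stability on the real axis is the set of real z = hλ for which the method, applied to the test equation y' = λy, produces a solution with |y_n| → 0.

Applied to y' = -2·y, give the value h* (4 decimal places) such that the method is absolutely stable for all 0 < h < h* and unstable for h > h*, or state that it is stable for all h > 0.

(-2.8000,0); λ=-2 ⇒ h* = (14/5)/2 = 1.4000.

Set f=λy, z=hλ:
  y_{n+1} = y_n + z·[6/7·y_n + 1/7·y_{n+1}] ⇒ (1 − 1/7z)y_{n+1} = (1 + 6/7z)y_n
  Hence R(z) = (1 + 6/7z)/(1 − 1/7z).

Need |R(x)|<1, x<0.
x=-0.73: |R|=0.3389
R=−1: 1+6/7x = −1+1/7x ⇒ -5/7x=2 ⇒ x=2/(-5/7)=-2.8000
Confirm numerically:
  x=-2.300: |R|=0.73118 <1
  x=-1.772: |R|=0.41404 <1
  x=-1.353: |R|=0.13384 <1
  x=-1.300: |R|=0.09639 <1
  x=-3.147: |R|=1.17099 >1
  x=-2.968: |R|=1.08427 >1
Stable set (-2.8000, 0).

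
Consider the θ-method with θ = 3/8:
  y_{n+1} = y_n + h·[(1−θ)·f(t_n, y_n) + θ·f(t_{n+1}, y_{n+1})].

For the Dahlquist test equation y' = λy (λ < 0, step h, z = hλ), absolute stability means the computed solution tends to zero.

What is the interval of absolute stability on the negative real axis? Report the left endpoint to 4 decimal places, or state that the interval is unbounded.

Test eqn y'=λy, z=hλ:
  y_{n+1} = y_n + z·[5/8·y_n + 3/8·y_{n+1}] ⇒ (1 − 3/8z)y_{n+1} = (1 + 5/8z)y_n
  Hence R(z) = (1 + 5/8z)/(1 − 3/8z).

Find x<0 with |R(x)|<1.
x=-0.49: |R|=0.5861
R=−1: 1+5/8x = −1+3/8x ⇒ -1/4x=2 ⇒ x=2/(-1/4)=-8.0000
Confirm numerically:
  x=-6.782: |R|=0.91406 <1
  x=-6.327: |R|=0.87599 <1
  x=-6.131: |R|=0.85837 <1
  x=-8.573: |R|=1.03399 >1
  x=-8.219: |R|=1.01341 >1
  x=-8.170: |R|=1.01046 >1
Stable set (-8.0000, 0).

(-8.0000, 0).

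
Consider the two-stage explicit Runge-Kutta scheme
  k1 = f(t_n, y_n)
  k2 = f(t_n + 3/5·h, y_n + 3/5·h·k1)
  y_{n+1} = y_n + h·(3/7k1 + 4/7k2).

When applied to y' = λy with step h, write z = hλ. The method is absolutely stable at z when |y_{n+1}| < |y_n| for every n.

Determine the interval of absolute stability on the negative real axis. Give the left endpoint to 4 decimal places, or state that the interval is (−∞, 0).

(-2.9167, 0).

Set f=λy, z=hλ:
  k1=λy_n ⇒ h·k1=z·y_n;  k2=λ(1+3/5z)y_n ⇒ h·k2=z(1+3/5z)y_n
  y_{n+1}/y_n = 1 + 3/7z + 4/7z(1+3/5z) = 1 + z + 12/35z²
  so R(z) = 1 + z + 12/35z².

Boundary: |R(x)|=1, x<0.
x=-1.03: |R|=0.3337
R=1: x+12/35x²=0 ⇒ x=−35/12=-2.9167; min R=1−1/(4·12/35)=0.2708>−1
Confirm numerically:
  x=-2.368: |R|=0.55455 <1
  x=-1.622: |R|=0.28002 <1
  x=-1.391: |R|=0.27239 <1
  x=-3.346: |R|=1.49253 >1
  x=-2.963: |R|=1.04707 >1
Stable set (-2.9167, 0).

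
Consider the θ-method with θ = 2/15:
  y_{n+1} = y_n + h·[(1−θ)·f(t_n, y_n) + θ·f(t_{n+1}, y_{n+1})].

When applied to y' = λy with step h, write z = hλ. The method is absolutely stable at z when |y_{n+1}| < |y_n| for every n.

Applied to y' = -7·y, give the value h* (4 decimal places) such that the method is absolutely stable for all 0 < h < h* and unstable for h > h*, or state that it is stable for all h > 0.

Test eqn y'=λy, z=hλ:
  y_{n+1} = y_n + z·[13/15·y_n + 2/15·y_{n+1}] ⇒ (1 − 2/15z)y_{n+1} = (1 + 13/15z)y_n
  so R(z) = (1 + 13/15z)/(1 − 2/15z).

Solve |R(x)|<1 on ℝ⁻.
x=-0.87: |R|=0.2204
R=−1: 1+13/15x = −1+2/15x ⇒ -11/15x=2 ⇒ x=2/(-11/15)=-2.7273
Confirm numerically:
  x=-2.341: |R|=0.78412 <1
  x=-2.333: |R|=0.77947 <1
  x=-1.125: |R|=0.02174 <1
  x=-3.017: |R|=1.15152 >1
  x=-3.009: |R|=1.14745 >1
  x=-2.899: |R|=1.09083 >1
So |R|<1 on (-2.7273, 0).

(-2.7273,0); λ=-7 ⇒ h* = (30/11)/7 = 0.3896.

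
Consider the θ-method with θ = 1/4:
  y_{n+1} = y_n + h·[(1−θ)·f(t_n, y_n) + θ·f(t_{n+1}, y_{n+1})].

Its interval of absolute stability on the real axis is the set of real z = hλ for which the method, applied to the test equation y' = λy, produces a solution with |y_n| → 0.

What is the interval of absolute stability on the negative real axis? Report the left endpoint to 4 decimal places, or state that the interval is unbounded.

(-4.0000, 0).

With y'=λy (z=hλ):
  y_{n+1} = y_n + z·[3/4·y_n + 1/4·y_{n+1}] ⇒ (1 − 1/4z)y_{n+1} = (1 + 3/4z)y_n
  ⇒ R(z) = (1 + 3/4z)/(1 − 1/4z).

Solve |R(x)|<1 on ℝ⁻.
x=-0.69: |R|=0.4115
R=−1: 1+3/4x = −1+1/4x ⇒ -1/2x=2 ⇒ x=2/(-1/2)=-4.0000
Confirm numerically:
  x=-3.733: |R|=0.93095 <1
  x=-3.338: |R|=0.81957 <1
  x=-2.165: |R|=0.40470 <1
  x=-4.573: |R|=1.13368 >1
  x=-4.497: |R|=1.11698 >1
  x=-4.149: |R|=1.03657 >1
Stable set (-4.0000, 0).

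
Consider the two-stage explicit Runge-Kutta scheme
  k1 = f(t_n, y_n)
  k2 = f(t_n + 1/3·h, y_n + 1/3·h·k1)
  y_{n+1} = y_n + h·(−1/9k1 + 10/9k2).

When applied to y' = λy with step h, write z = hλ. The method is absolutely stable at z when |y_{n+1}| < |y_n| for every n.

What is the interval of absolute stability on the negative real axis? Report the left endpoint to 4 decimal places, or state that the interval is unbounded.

On y'=λy, z=hλ:
  k1=λy_n ⇒ h·k1=z·y_n;  k2=λ(1+1/3z)y_n ⇒ h·k2=z(1+1/3z)y_n
  y_{n+1}/y_n = 1 − 1/9z + 10/9z(1+1/3z) = 1 + z + 10/27z²
  R(z) = 1 + z + 10/27z².

Boundary: |R(x)|=1, x<0.
x=-1.07: |R|=0.3540
R=1: x+10/27x²=0 ⇒ x=−27/10=-2.7000; min R=1−1/(4·10/27)=0.3250>−1
Confirm numerically:
  x=-2.296: |R|=0.65645 <1
  x=-2.137: |R|=0.55440 <1
  x=-1.481: |R|=0.33136 <1
  x=-1.352: |R|=0.32500 <1
  x=-3.083: |R|=1.43733 >1
  x=-3.062: |R|=1.41053 >1
So |R|<1 on (-2.7000, 0).

z∈(-2.7000,0).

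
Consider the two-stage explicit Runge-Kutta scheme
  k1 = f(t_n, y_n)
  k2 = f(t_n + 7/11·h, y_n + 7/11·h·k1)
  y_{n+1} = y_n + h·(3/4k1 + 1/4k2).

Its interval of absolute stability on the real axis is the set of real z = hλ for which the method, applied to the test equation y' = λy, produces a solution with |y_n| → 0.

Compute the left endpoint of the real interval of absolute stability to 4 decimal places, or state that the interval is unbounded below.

On y'=λy, z=hλ:
  k1=λy_n ⇒ h·k1=z·y_n;  k2=λ(1+7/11z)y_n ⇒ h·k2=z(1+7/11z)y_n
  y_{n+1}/y_n = 1 + 3/4z + 1/4z(1+7/11z) = 1 + z + 7/44z²
  Hence R(z) = 1 + z + 7/44z².

Find x<0 with |R(x)|<1.
x=-0.46: |R|=0.5737
R=1: x+7/44x²=0 ⇒ x=−44/7=-6.2857; min R=1−1/(4·7/44)=-0.5714>−1
Confirm numerically:
  x=-4.903: |R|=0.07855 <1
  x=-3.853: |R|=0.49120 <1
  x=-3.612: |R|=0.53641 <1
  x=-3.372: |R|=0.56308 <1
  x=-6.764: |R|=1.51468 >1
  x=-6.699: |R|=1.44046 >1
  x=-6.399: |R|=1.11533 >1
So |R|<1 on (-6.2857, 0).

left endpoint -6.2857.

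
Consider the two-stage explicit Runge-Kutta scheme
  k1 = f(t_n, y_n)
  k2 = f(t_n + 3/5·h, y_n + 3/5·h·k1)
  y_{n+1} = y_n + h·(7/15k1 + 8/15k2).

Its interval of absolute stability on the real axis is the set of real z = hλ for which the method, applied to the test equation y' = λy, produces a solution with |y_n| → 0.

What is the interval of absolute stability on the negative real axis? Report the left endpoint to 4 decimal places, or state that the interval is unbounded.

Set f=λy, z=hλ:
  k1=λy_n ⇒ h·k1=z·y_n;  k2=λ(1+3/5z)y_n ⇒ h·k2=z(1+3/5z)y_n
  y_{n+1}/y_n = 1 + 7/15z + 8/15z(1+3/5z) = 1 + z + 8/25z²
  so R(z) = 1 + z + 8/25z².

Find x<0 with |R(x)|<1.
x=-1.66: |R|=0.2218
R=1: x+8/25x²=0 ⇒ x=−25/8=-3.1250; min R=1−1/(4·8/25)=0.2188>−1
Confirm numerically:
  x=-2.835: |R|=0.73691 <1
  x=-2.061: |R|=0.29827 <1
  x=-1.630: |R|=0.22021 <1
  x=-1.574: |R|=0.21879 <1
  x=-3.423: |R|=1.32642 >1
  x=-3.192: |R|=1.06844 >1
Interval (-3.1250, 0).

z∈(-3.1250,0).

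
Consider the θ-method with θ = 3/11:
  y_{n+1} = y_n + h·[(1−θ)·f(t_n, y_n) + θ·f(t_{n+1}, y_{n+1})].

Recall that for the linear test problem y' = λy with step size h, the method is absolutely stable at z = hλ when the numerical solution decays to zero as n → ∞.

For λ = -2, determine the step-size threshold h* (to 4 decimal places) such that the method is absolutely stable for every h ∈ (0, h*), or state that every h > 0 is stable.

(-4.4000,0); λ=-2 ⇒ h* = (22/5)/2 = 2.2000.

On y'=λy, z=hλ:
  y_{n+1} = y_n + z·[8/11·y_n + 3/11·y_{n+1}] ⇒ (1 − 3/11z)y_{n+1} = (1 + 8/11z)y_n
  R(z) = (1 + 8/11z)/(1 − 3/11z).

Find x<0 with |R(x)|<1.
x=-0.77: |R|=0.3636
R=−1: 1+8/11x = −1+3/11x ⇒ -5/11x=2 ⇒ x=2/(-5/11)=-4.4000
Confirm numerically:
  x=-3.604: |R|=0.81753 <1
  x=-2.059: |R|=0.31857 <1
  x=-4.903: |R|=1.09783 >1
  x=-4.901: |R|=1.09746 >1
  x=-4.763: |R|=1.07177 >1
Interval (-4.4000, 0).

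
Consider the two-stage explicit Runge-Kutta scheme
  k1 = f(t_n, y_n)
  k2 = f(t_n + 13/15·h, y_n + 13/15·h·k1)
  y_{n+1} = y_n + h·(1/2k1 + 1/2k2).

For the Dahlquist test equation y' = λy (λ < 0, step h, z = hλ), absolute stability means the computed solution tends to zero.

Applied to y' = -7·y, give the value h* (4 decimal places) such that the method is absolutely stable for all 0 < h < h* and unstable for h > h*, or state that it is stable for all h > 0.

(-2.3077,0); λ=-7 ⇒ h* = (30/13)/7 = 0.3297.

Set f=λy, z=hλ:
  k1=λy_n ⇒ h·k1=z·y_n;  k2=λ(1+13/15z)y_n ⇒ h·k2=z(1+13/15z)y_n
  y_{n+1}/y_n = 1 + 1/2z + 1/2z(1+13/15z) = 1 + z + 13/30z²
  so R(z) = 1 + z + 13/30z².

Need |R(x)|<1, x<0.
x=-0.92: |R|=0.4468
R=1: x+13/30x²=0 ⇒ x=−30/13=-2.3077; min R=1−1/(4·13/30)=0.4231>−1
Confirm numerically:
  x=-2.221: |R|=0.91656 <1
  x=-2.130: |R|=0.83599 <1
  x=-1.143: |R|=0.42313 <1
  x=-2.882: |R|=1.71723 >1
  x=-2.743: |R|=1.51742 >1
  x=-2.732: |R|=1.50232 >1
Stable set (-2.3077, 0).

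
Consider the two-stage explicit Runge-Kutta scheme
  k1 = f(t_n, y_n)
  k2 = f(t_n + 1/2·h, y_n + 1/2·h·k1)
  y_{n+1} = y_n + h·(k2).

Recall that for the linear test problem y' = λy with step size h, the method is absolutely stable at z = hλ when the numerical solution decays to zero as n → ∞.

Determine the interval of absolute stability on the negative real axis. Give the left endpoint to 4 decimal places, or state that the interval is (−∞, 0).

z∈(-2.0000,0).

Set f=λy, z=hλ:
  k1=λy_n ⇒ h·k1=z·y_n;  k2=λ(1+1/2z)y_n ⇒ h·k2=z(1+1/2z)y_n
  y_{n+1}/y_n = 1 + z(1+1/2z) = 1 + z + 1/2z²
  R(z) = 1 + z + 1/2z².

Solve |R(x)|<1 on ℝ⁻.
x=-0.82: |R|=0.5162
R=1: x+1/2x²=0 ⇒ x=−2=-2.0000; min R=1−1/(4·1/2)=0.5000>−1
Confirm numerically:
  x=-1.503: |R|=0.62650 <1
  x=-0.827: |R|=0.51496 <1
  x=-0.806: |R|=0.51882 <1
  x=-2.529: |R|=1.66892 >1
  x=-2.162: |R|=1.17512 >1
So |R|<1 on (-2.0000, 0).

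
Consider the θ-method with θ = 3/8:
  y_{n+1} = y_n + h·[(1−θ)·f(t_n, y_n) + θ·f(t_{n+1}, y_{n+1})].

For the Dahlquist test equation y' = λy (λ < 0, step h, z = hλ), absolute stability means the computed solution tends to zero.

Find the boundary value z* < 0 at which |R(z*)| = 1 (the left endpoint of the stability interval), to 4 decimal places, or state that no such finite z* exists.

left endpoint -8.0000.

Set f=λy, z=hλ:
  y_{n+1} = y_n + z·[5/8·y_n + 3/8·y_{n+1}] ⇒ (1 − 3/8z)y_{n+1} = (1 + 5/8z)y_n
  ⇒ R(z) = (1 + 5/8z)/(1 − 3/8z).

Need |R(x)|<1, x<0.
x=-0.6: |R|=0.5102
R=−1: 1+5/8x = −1+3/8x ⇒ -1/4x=2 ⇒ x=2/(-1/4)=-8.0000
Confirm numerically:
  x=-6.333: |R|=0.87651 <1
  x=-6.010: |R|=0.84710 <1
  x=-5.985: |R|=0.84473 <1
  x=-5.663: |R|=0.81296 <1
  x=-8.397: |R|=1.02392 >1
  x=-8.318: |R|=1.01930 >1
  x=-8.226: |R|=1.01383 >1
So |R|<1 on (-8.0000, 0).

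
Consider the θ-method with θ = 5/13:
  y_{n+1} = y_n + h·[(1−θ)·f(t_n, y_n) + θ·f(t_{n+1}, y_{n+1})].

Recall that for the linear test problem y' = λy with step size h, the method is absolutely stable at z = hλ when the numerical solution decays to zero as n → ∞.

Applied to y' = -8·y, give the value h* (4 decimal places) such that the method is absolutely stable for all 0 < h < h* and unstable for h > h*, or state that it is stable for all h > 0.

Test eqn y'=λy, z=hλ:
  y_{n+1} = y_n + z·[8/13·y_n + 5/13·y_{n+1}] ⇒ (1 − 5/13z)y_{n+1} = (1 + 8/13z)y_n
  ⇒ R(z) = (1 + 8/13z)/(1 − 5/13z).

Need |R(x)|<1, x<0.
x=-1.22: |R|=0.1696
R=−1: 1+8/13x = −1+5/13x ⇒ -3/13x=2 ⇒ x=2/(-3/13)=-8.6667
Confirm numerically:
  x=-6.859: |R|=0.88534 <1
  x=-5.236: |R|=0.73731 <1
  x=-5.185: |R|=0.73166 <1
  x=-4.286: |R|=0.61830 <1
  x=-9.105: |R|=1.02247 >1
  x=-9.092: |R|=1.02183 >1
So |R|<1 on (-8.6667, 0).

(-8.6667,0); λ=-8 ⇒ h* = (26/3)/8 = 1.0833.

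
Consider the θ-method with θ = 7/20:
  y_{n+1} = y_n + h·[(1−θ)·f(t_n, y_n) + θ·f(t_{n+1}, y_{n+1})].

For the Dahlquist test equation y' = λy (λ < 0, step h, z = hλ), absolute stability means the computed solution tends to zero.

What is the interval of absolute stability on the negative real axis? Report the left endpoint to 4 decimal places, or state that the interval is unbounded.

z∈(-6.6667,0).

With y'=λy (z=hλ):
  y_{n+1} = y_n + z·[13/20·y_n + 7/20·y_{n+1}] ⇒ (1 − 7/20z)y_{n+1} = (1 + 13/20z)y_n
  R(z) = (1 + 13/20z)/(1 − 7/20z).

Boundary: |R(x)|=1, x<0.
x=-0.7: |R|=0.4378
R=−1: 1+13/20x = −1+7/20x ⇒ -3/10x=2 ⇒ x=2/(-3/10)=-6.6667
Confirm numerically:
  x=-6.182: |R|=0.95404 <1
  x=-4.484: |R|=0.74515 <1
  x=-4.009: |R|=0.66823 <1
  x=-3.035: |R|=0.47169 <1
  x=-7.185: |R|=1.04424 >1
  x=-7.100: |R|=1.03730 >1
  x=-6.970: |R|=1.02646 >1
So |R|<1 on (-6.6667, 0).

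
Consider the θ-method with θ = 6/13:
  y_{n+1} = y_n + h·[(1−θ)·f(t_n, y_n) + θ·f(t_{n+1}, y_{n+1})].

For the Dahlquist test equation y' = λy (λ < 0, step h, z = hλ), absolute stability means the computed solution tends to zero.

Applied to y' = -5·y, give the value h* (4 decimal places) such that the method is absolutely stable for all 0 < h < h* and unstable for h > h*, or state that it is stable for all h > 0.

(-26.0000,0); λ=-5 ⇒ h* = (26)/5 = 5.2000.

With y'=λy (z=hλ):
  y_{n+1} = y_n + z·[7/13·y_n + 6/13·y_{n+1}] ⇒ (1 − 6/13z)y_{n+1} = (1 + 7/13z)y_n
  R(z) = (1 + 7/13z)/(1 − 6/13z).

Boundary: |R(x)|=1, x<0.
x=-1.64: |R|=0.0665
R=−1: 1+7/13x = −1+6/13x ⇒ -1/13x=2 ⇒ x=2/(-1/13)=-26.0000
Confirm numerically:
  x=-20.979: |R|=0.96384 <1
  x=-20.914: |R|=0.96327 <1
  x=-18.227: |R|=0.93648 <1
  x=-14.555: |R|=0.88593 <1
  x=-26.570: |R|=1.00331 >1
  x=-26.506: |R|=1.00294 >1
  x=-26.282: |R|=1.00165 >1
Stable set (-26.0000, 0).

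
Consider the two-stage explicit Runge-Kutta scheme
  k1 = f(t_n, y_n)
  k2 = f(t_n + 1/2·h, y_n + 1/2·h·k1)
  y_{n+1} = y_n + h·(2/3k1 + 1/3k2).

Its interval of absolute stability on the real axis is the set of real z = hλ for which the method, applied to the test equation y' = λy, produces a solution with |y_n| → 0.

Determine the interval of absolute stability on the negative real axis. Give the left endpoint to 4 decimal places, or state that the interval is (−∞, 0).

Set f=λy, z=hλ:
  k1=λy_n ⇒ h·k1=z·y_n;  k2=λ(1+1/2z)y_n ⇒ h·k2=z(1+1/2z)y_n
  y_{n+1}/y_n = 1 + 2/3z + 1/3z(1+1/2z) = 1 + z + 1/6z²
  so R(z) = 1 + z + 1/6z².

Solve |R(x)|<1 on ℝ⁻.
x=-1.4: |R|=0.0733
R=1: x+1/6x²=0 ⇒ x=−6=-6.0000; min R=1−1/(4·1/6)=-0.5000>−1
Confirm numerically:
  x=-5.308: |R|=0.38781 <1
  x=-4.723: |R|=0.00521 <1
  x=-2.849: |R|=0.49620 <1
  x=-6.522: |R|=1.56741 >1
  x=-6.467: |R|=1.50335 >1
So |R|<1 on (-6.0000, 0).

(-6.0000, 0).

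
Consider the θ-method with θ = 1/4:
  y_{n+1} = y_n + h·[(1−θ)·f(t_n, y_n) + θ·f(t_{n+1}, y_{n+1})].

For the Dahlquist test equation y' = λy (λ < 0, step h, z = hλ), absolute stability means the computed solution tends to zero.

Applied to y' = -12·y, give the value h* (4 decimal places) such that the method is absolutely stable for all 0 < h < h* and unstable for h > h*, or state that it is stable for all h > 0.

(-4.0000,0); λ=-12 ⇒ h* = (4)/12 = 0.3333.

On y'=λy, z=hλ:
  y_{n+1} = y_n + z·[3/4·y_n + 1/4·y_{n+1}] ⇒ (1 − 1/4z)y_{n+1} = (1 + 3/4z)y_n
  so R(z) = (1 + 3/4z)/(1 − 1/4z).

Solve |R(x)|<1 on ℝ⁻.
x=-0.77: |R|=0.3543
R=−1: 1+3/4x = −1+1/4x ⇒ -1/2x=2 ⇒ x=2/(-1/2)=-4.0000
Confirm numerically:
  x=-3.600: |R|=0.89474 <1
  x=-3.197: |R|=0.77685 <1
  x=-2.993: |R|=0.71200 <1
  x=-2.497: |R|=0.53732 <1
  x=-4.187: |R|=1.04568 >1
  x=-4.175: |R|=1.04281 >1
  x=-4.164: |R|=1.04018 >1
Interval (-4.0000, 0).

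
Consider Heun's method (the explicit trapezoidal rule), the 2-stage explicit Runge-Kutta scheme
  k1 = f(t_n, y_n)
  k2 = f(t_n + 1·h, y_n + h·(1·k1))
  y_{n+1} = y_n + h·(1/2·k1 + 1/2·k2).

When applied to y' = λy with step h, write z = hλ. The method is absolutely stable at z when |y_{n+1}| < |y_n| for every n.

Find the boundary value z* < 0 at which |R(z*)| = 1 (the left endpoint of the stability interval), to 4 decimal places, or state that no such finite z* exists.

On y'=λy, z=hλ:
  order 2, 2-stage ⇒ R(z)=1+z+z^2/2
  (e.g. R(-1.72)=0.75920, |R|=0.75920)

Find x<0 with |R(x)|<1.
x=-1.72: |R|=0.7592
|R(-2.16)|=1.1728 |R(-1.99)|=0.9900 |R(-1.13)|=0.5085
Bisect:
  x_lo=-2.6238 |R|=1.8184  x_hi=-0.2568 |R|=0.7762
  mid=-1.44028 |R|=0.59692 →hi
  mid=-2.03204 |R|=1.03256 →lo
  mid=-1.73616 |R|=0.77097 →hi
  mid=-1.88410 |R|=0.89082 →hi
  mid=-1.95807 |R|=0.95895 →hi
  mid=-1.99506 |R|=0.99507 →hi
  mid=-2.01355 |R|=1.01364 →lo
  mid=-2.00430 |R|=1.00431 →lo
  ...
  [-2.00012,-1.99997] ⇒ x*=-2.0000
So |R|<1 on (-2.0000, 0).

z* = -2.0000.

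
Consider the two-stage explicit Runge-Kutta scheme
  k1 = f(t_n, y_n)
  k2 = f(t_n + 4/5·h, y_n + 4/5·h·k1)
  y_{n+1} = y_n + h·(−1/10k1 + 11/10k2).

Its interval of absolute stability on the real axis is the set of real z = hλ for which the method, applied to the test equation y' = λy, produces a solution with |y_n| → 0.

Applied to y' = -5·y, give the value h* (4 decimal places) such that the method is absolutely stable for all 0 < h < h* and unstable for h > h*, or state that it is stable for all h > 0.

(-1.1364,0); λ=-5 ⇒ h* = (25/22)/5 = 0.2273.

Test eqn y'=λy, z=hλ:
  k1=λy_n ⇒ h·k1=z·y_n;  k2=λ(1+4/5z)y_n ⇒ h·k2=z(1+4/5z)y_n
  y_{n+1}/y_n = 1 − 1/10z + 11/10z(1+4/5z) = 1 + z + 22/25z²
  R(z) = 1 + z + 22/25z².

Solve |R(x)|<1 on ℝ⁻.
x=-1.28: |R|=1.1618
R=1: x+22/25x²=0 ⇒ x=−25/22=-1.1364; min R=1−1/(4·22/25)=0.7159>−1
Confirm numerically:
  x=-1.013: |R|=0.89003 <1
  x=-0.885: |R|=0.80424 <1
  x=-0.713: |R|=0.73436 <1
  x=-1.607: |R|=1.66556 >1
  x=-1.599: |R|=1.65098 >1
  x=-1.388: |R|=1.30736 >1
Stable set (-1.1364, 0).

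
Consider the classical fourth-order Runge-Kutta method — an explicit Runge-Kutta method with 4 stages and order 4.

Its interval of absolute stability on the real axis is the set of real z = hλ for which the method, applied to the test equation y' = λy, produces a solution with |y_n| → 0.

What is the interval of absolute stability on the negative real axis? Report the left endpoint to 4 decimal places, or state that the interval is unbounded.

(-2.7853, 0).

Test eqn y'=λy, z=hλ:
  order 4, 4-stage ⇒ R(z)=1+z+z^2/2+z^3/6+z^4/24
  (e.g. R(-0.47)=0.62518, |R|=0.62518)

Boundary: |R(x)|=1, x<0.
x=-0.47: |R|=0.6252
|R(-2.94)|=1.2594 |R(-2.08)|=0.3633 |R(-1.85)|=0.2940
Bisect:
  x_lo=-3.6709 |R|=3.3886  x_hi=-0.0754 |R|=0.9274
  mid=-1.87315 |R|=0.29877 →hi
  mid=-2.77204 |R|=0.98020 →hi
  mid=-3.22148 |R|=1.88300 →lo
  mid=-2.99676 |R|=1.36853 →lo
  mid=-2.88440 |R|=1.15999 →lo
  mid=-2.82822 |R|=1.06667 →lo
  mid=-2.80013 |R|=1.02260 →lo
  mid=-2.78608 |R|=1.00119 →lo
  mid=-2.77906 |R|=0.99064 →hi
  mid=-2.78257 |R|=0.99590 →hi
  ...
  [-2.78542,-2.78520] ⇒ x*=-2.7853
Interval (-2.7853, 0).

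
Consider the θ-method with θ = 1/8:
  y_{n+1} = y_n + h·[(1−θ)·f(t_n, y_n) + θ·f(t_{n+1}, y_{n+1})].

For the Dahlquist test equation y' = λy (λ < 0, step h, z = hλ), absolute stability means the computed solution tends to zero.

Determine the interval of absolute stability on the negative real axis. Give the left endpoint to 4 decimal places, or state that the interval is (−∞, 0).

z∈(-2.6667,0).

Set f=λy, z=hλ:
  y_{n+1} = y_n + z·[7/8·y_n + 1/8·y_{n+1}] ⇒ (1 − 1/8z)y_{n+1} = (1 + 7/8z)y_n
  ⇒ R(z) = (1 + 7/8z)/(1 − 1/8z).

Boundary: |R(x)|=1, x<0.
x=-0.85: |R|=0.2316
R=−1: 1+7/8x = −1+1/8x ⇒ -3/4x=2 ⇒ x=2/(-3/4)=-2.6667
Confirm numerically:
  x=-2.524: |R|=0.91866 <1
  x=-2.001: |R|=0.60064 <1
  x=-1.699: |R|=0.40138 <1
  x=-1.511: |R|=0.27095 <1
  x=-3.266: |R|=1.31919 >1
  x=-3.265: |R|=1.31869 >1
  x=-3.249: |R|=1.31061 >1
Interval (-2.6667, 0).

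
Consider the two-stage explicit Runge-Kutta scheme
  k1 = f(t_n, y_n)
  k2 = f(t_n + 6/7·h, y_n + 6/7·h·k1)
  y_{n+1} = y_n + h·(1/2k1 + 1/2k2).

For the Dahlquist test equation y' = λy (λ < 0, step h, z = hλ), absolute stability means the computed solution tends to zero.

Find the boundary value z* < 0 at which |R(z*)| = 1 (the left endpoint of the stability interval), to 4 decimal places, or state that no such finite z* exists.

left endpoint -2.3333.

On y'=λy, z=hλ:
  k1=λy_n ⇒ h·k1=z·y_n;  k2=λ(1+6/7z)y_n ⇒ h·k2=z(1+6/7z)y_n
  y_{n+1}/y_n = 1 + 1/2z + 1/2z(1+6/7z) = 1 + z + 3/7z²
  so R(z) = 1 + z + 3/7z².

Need |R(x)|<1, x<0.
x=-0.58: |R|=0.5642
R=1: x+3/7x²=0 ⇒ x=−7/3=-2.3333; min R=1−1/(4·3/7)=0.4167>−1
Confirm numerically:
  x=-1.808: |R|=0.59294 <1
  x=-1.553: |R|=0.48063 <1
  x=-1.344: |R|=0.43014 <1
  x=-0.971: |R|=0.43307 <1
  x=-2.854: |R|=1.63685 >1
  x=-2.600: |R|=1.29714 >1
Stable set (-2.3333, 0).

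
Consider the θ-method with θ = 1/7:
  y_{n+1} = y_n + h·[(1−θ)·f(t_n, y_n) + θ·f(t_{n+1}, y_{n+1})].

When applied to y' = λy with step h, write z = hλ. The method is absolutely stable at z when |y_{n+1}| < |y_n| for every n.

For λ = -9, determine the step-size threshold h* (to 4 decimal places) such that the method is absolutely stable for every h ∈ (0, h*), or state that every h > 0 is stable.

With y'=λy (z=hλ):
  y_{n+1} = y_n + z·[6/7·y_n + 1/7·y_{n+1}] ⇒ (1 − 1/7z)y_{n+1} = (1 + 6/7z)y_n
  R(z) = (1 + 6/7z)/(1 − 1/7z).

Find x<0 with |R(x)|<1.
x=-0.98: |R|=0.1404
R=−1: 1+6/7x = −1+1/7x ⇒ -5/7x=2 ⇒ x=2/(-5/7)=-2.8000
Confirm numerically:
  x=-2.390: |R|=0.78168 <1
  x=-2.311: |R|=0.73741 <1
  x=-1.890: |R|=0.48819 <1
  x=-1.687: |R|=0.35939 <1
  x=-3.344: |R|=1.26295 >1
  x=-3.106: |R|=1.15140 >1
  x=-3.096: |R|=1.14659 >1
Interval (-2.8000, 0).

(-2.8000,0); λ=-9 ⇒ h* = (14/5)/9 = 0.3111.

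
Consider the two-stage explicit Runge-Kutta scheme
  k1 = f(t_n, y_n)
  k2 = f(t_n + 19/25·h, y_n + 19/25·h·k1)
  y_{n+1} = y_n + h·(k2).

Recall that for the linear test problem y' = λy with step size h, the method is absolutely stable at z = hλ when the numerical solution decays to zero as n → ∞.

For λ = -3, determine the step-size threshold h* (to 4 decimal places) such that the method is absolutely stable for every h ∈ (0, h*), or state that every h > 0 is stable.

(-1.3158,0); λ=-3 ⇒ h* = (25/19)/3 = 0.4386.

Test eqn y'=λy, z=hλ:
  k1=λy_n ⇒ h·k1=z·y_n;  k2=λ(1+19/25z)y_n ⇒ h·k2=z(1+19/25z)y_n
  y_{n+1}/y_n = 1 + z(1+19/25z) = 1 + z + 19/25z²
  so R(z) = 1 + z + 19/25z².

Need |R(x)|<1, x<0.
x=-1.07: |R|=0.8001
R=1: x+19/25x²=0 ⇒ x=−25/19=-1.3158; min R=1−1/(4·19/25)=0.6711>−1
Confirm numerically:
  x=-1.148: |R|=0.85361 <1
  x=-1.062: |R|=0.79516 <1
  x=-0.749: |R|=0.67736 <1
  x=-1.881: |R|=1.80800 >1
  x=-1.782: |R|=1.63140 >1
  x=-1.697: |R|=1.49165 >1
Interval (-1.3158, 0).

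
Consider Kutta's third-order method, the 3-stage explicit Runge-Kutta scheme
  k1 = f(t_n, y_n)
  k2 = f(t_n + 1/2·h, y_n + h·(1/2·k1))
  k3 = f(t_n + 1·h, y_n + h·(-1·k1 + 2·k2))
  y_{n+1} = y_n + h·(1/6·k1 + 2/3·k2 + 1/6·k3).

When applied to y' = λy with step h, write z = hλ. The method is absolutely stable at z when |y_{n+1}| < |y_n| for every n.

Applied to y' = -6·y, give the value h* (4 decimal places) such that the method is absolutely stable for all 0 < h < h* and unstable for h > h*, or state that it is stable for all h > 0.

With y'=λy (z=hλ):
  order 3, 3-stage ⇒ R(z)=1+z+z^2/2+z^3/6
  (e.g. R(-0.49)=0.61044, |R|=0.61044)

Solve |R(x)|<1 on ℝ⁻.
x=-0.49: |R|=0.6104
|R(-1.69)|=0.0664 |R(-1.16)|=0.2527 |R(-1.03)|=0.3183
Bisect:
  x_lo=-3.2537 |R|=2.7013  x_hi=-0.0880 |R|=0.9158
  mid=-1.67085 |R|=0.05241 →hi
  mid=-2.46228 |R|=0.91893 →hi
  mid=-2.85799 |R|=1.66467 →lo
  mid=-2.66013 |R|=1.25930 →lo
  mid=-2.56121 |R|=1.08148 →lo
  mid=-2.51174 |R|=0.99835 →hi
  mid=-2.53647 |R|=1.03944 →lo
  mid=-2.52411 |R|=1.01878 →lo
  ...
  [-2.51290,-2.51271] ⇒ x*=-2.5127
So |R|<1 on (-2.5127, 0).

(-2.5127,0); λ=-6 ⇒ h* = 0.4188.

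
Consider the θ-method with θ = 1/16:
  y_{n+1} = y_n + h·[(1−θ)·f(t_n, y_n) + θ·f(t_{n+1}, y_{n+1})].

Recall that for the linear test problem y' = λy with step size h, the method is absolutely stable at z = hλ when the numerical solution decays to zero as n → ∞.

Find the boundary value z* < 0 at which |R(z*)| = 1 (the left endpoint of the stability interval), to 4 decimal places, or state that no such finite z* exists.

z* = -2.2857.

With y'=λy (z=hλ):
  y_{n+1} = y_n + z·[15/16·y_n + 1/16·y_{n+1}] ⇒ (1 − 1/16z)y_{n+1} = (1 + 15/16z)y_n
  so R(z) = (1 + 15/16z)/(1 − 1/16z).

Solve |R(x)|<1 on ℝ⁻.
x=-1.58: |R|=0.4380
R=−1: 1+15/16x = −1+1/16x ⇒ -7/8x=2 ⇒ x=2/(-7/8)=-2.2857
Confirm numerically:
  x=-1.825: |R|=0.63815 <1
  x=-1.678: |R|=0.51872 <1
  x=-1.280: |R|=0.18519 <1
  x=-2.800: |R|=1.38298 >1
  x=-2.760: |R|=1.35394 >1
Stable set (-2.2857, 0).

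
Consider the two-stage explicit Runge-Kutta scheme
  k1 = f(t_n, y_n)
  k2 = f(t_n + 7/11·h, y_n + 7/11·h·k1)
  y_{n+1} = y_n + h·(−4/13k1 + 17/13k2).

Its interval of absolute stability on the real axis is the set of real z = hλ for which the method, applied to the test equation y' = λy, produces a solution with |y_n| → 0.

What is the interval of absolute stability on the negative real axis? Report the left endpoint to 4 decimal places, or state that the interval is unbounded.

Test eqn y'=λy, z=hλ:
  k1=λy_n ⇒ h·k1=z·y_n;  k2=λ(1+7/11z)y_n ⇒ h·k2=z(1+7/11z)y_n
  y_{n+1}/y_n = 1 − 4/13z + 17/13z(1+7/11z) = 1 + z + 119/143z²
  ⇒ R(z) = 1 + z + 119/143z².

Find x<0 with |R(x)|<1.
x=-0.93: |R|=0.7897
R=1: x+119/143x²=0 ⇒ x=−143/119=-1.2017; min R=1−1/(4·119/143)=0.6996>−1
Confirm numerically:
  x=-0.864: |R|=0.75721 <1
  x=-0.786: |R|=0.72811 <1
  x=-0.735: |R|=0.71456 <1
  x=-1.755: |R|=1.80810 >1
  x=-1.483: |R|=1.34718 >1
  x=-1.312: |R|=1.12045 >1
Interval (-1.2017, 0).

z∈(-1.2017,0).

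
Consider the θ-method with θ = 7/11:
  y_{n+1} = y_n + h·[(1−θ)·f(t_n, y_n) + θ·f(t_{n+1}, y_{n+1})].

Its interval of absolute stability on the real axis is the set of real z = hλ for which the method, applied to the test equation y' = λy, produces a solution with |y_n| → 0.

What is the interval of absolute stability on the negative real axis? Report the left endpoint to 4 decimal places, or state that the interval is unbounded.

On y'=λy, z=hλ:
  y_{n+1} = y_n + z·[4/11·y_n + 7/11·y_{n+1}] ⇒ (1 − 7/11z)y_{n+1} = (1 + 4/11z)y_n
  ⇒ R(z) = (1 + 4/11z)/(1 − 7/11z).

Need |R(x)|<1, x<0.
x=-1.38: |R|=0.2652
x=-2: |R|=0.1200
x=-10: |R|=0.3580
x=-100: |R|=0.5471
θ=7/11≥1/2 ⇒ |1+4/11x|<|1−7/11x| ∀x<0 ⇒ interval (−∞,0).

interval (−∞, 0).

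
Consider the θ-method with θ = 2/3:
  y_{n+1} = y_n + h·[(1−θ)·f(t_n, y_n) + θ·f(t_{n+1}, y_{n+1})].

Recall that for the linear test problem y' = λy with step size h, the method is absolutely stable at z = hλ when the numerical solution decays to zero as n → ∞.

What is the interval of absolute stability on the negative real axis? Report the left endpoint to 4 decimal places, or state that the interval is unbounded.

On y'=λy, z=hλ:
  y_{n+1} = y_n + z·[1/3·y_n + 2/3·y_{n+1}] ⇒ (1 − 2/3z)y_{n+1} = (1 + 1/3z)y_n
  so R(z) = (1 + 1/3z)/(1 − 2/3z).

Need |R(x)|<1, x<0.
x=-1.24: |R|=0.3212
x=-2: |R|=0.1429
x=-10: |R|=0.3043
x=-100: |R|=0.4778
θ=2/3≥1/2 ⇒ |1+1/3x|<|1−2/3x| ∀x<0 ⇒ interval (−∞,0).

(−∞, 0) — no finite endpoint.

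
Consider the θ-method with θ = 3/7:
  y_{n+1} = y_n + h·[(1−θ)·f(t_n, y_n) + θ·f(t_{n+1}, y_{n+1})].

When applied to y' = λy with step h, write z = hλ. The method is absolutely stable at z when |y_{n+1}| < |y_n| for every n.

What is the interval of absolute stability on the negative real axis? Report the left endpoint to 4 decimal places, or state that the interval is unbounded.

z∈(-14.0000,0).

Test eqn y'=λy, z=hλ:
  y_{n+1} = y_n + z·[4/7·y_n + 3/7·y_{n+1}] ⇒ (1 − 3/7z)y_{n+1} = (1 + 4/7z)y_n
  Hence R(z) = (1 + 4/7z)/(1 − 3/7z).

Boundary: |R(x)|=1, x<0.
x=-1.79: |R|=0.0129
R=−1: 1+4/7x = −1+3/7x ⇒ -1/7x=2 ⇒ x=2/(-1/7)=-14.0000
Confirm numerically:
  x=-12.074: |R|=0.95544 <1
  x=-10.556: |R|=0.91093 <1
  x=-8.909: |R|=0.84905 <1
  x=-7.115: |R|=0.75710 <1
  x=-14.196: |R|=1.00395 >1
  x=-14.111: |R|=1.00225 >1
Interval (-14.0000, 0).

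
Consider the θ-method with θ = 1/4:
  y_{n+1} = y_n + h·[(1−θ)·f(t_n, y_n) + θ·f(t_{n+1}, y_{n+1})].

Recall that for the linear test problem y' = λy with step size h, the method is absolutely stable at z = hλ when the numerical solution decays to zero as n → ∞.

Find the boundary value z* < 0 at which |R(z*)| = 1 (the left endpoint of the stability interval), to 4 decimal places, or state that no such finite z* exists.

Set f=λy, z=hλ:
  y_{n+1} = y_n + z·[3/4·y_n + 1/4·y_{n+1}] ⇒ (1 − 1/4z)y_{n+1} = (1 + 3/4z)y_n
  so R(z) = (1 + 3/4z)/(1 − 1/4z).

Solve |R(x)|<1 on ℝ⁻.
x=-0.89: |R|=0.2720
R=−1: 1+3/4x = −1+1/4x ⇒ -1/2x=2 ⇒ x=2/(-1/2)=-4.0000
Confirm numerically:
  x=-3.762: |R|=0.93868 <1
  x=-3.733: |R|=0.93095 <1
  x=-2.389: |R|=0.49570 <1
  x=-2.256: |R|=0.44246 <1
  x=-4.370: |R|=1.08841 >1
  x=-4.339: |R|=1.08130 >1
  x=-4.222: |R|=1.05400 >1
Interval (-4.0000, 0).

left endpoint -4.0000.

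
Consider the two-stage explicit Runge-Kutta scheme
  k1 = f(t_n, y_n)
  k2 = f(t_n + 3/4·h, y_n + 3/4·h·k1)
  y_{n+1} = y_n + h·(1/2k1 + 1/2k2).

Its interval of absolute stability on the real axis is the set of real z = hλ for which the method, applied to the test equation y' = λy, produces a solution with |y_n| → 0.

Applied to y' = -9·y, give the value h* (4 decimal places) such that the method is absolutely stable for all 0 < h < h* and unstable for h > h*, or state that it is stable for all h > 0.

On y'=λy, z=hλ:
  k1=λy_n ⇒ h·k1=z·y_n;  k2=λ(1+3/4z)y_n ⇒ h·k2=z(1+3/4z)y_n
  y_{n+1}/y_n = 1 + 1/2z + 1/2z(1+3/4z) = 1 + z + 3/8z²
  R(z) = 1 + z + 3/8z².

Need |R(x)|<1, x<0.
x=-1.01: |R|=0.3725
R=1: x+3/8x²=0 ⇒ x=−8/3=-2.6667; min R=1−1/(4·3/8)=0.3333>−1
Confirm numerically:
  x=-2.594: |R|=0.92931 <1
  x=-2.196: |R|=0.61241 <1
  x=-1.385: |R|=0.33433 <1
  x=-1.358: |R|=0.33356 <1
  x=-3.144: |R|=1.56278 >1
  x=-2.820: |R|=1.16215 >1
  x=-2.771: |R|=1.10842 >1
So |R|<1 on (-2.6667, 0).

(-2.6667,0); λ=-9 ⇒ h* = (8/3)/9 = 0.2963.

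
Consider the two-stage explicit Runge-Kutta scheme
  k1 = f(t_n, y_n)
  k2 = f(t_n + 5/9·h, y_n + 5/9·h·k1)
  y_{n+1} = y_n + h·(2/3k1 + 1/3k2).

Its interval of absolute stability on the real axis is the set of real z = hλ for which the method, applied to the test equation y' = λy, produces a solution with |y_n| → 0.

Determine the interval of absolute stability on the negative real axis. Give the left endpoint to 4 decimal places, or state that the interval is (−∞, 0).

Test eqn y'=λy, z=hλ:
  k1=λy_n ⇒ h·k1=z·y_n;  k2=λ(1+5/9z)y_n ⇒ h·k2=z(1+5/9z)y_n
  y_{n+1}/y_n = 1 + 2/3z + 1/3z(1+5/9z) = 1 + z + 5/27z²
  ⇒ R(z) = 1 + z + 5/27z².

Boundary: |R(x)|=1, x<0.
x=-0.91: |R|=0.2434
R=1: x+5/27x²=0 ⇒ x=−27/5=-5.4000; min R=1−1/(4·5/27)=-0.3500>−1
Confirm numerically:
  x=-5.379: |R|=0.97908 <1
  x=-4.668: |R|=0.36723 <1
  x=-4.194: |R|=0.06334 <1
  x=-3.527: |R|=0.22335 <1
  x=-5.582: |R|=1.18813 >1
  x=-5.579: |R|=1.18493 >1
Stable set (-5.4000, 0).

(-5.4000, 0).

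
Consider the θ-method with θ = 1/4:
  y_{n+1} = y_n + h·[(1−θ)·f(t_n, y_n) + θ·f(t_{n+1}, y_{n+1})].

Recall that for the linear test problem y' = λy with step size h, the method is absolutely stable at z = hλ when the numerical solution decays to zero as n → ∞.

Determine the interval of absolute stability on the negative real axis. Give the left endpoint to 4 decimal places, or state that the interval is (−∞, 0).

Set f=λy, z=hλ:
  y_{n+1} = y_n + z·[3/4·y_n + 1/4·y_{n+1}] ⇒ (1 − 1/4z)y_{n+1} = (1 + 3/4z)y_n
  so R(z) = (1 + 3/4z)/(1 − 1/4z).

Need |R(x)|<1, x<0.
x=-1.66: |R|=0.1731
R=−1: 1+3/4x = −1+1/4x ⇒ -1/2x=2 ⇒ x=2/(-1/2)=-4.0000
Confirm numerically:
  x=-3.429: |R|=0.84628 <1
  x=-3.395: |R|=0.83638 <1
  x=-2.860: |R|=0.66764 <1
  x=-4.198: |R|=1.04830 >1
  x=-4.063: |R|=1.01563 >1
Stable set (-4.0000, 0).

(-4.0000, 0).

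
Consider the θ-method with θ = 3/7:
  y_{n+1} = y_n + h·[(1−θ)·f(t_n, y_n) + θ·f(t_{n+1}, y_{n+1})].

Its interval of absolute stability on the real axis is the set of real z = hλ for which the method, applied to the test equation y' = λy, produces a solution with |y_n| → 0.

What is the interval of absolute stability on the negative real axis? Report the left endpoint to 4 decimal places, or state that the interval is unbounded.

Test eqn y'=λy, z=hλ:
  y_{n+1} = y_n + z·[4/7·y_n + 3/7·y_{n+1}] ⇒ (1 − 3/7z)y_{n+1} = (1 + 4/7z)y_n
  ⇒ R(z) = (1 + 4/7z)/(1 − 3/7z).

Need |R(x)|<1, x<0.
x=-0.44: |R|=0.6298
R=−1: 1+4/7x = −1+3/7x ⇒ -1/7x=2 ⇒ x=2/(-1/7)=-14.0000
Confirm numerically:
  x=-13.568: |R|=0.99094 <1
  x=-13.192: |R|=0.98265 <1
  x=-10.052: |R|=0.89375 <1
  x=-7.852: |R|=0.79880 <1
  x=-14.547: |R|=1.01080 >1
  x=-14.187: |R|=1.00377 >1
  x=-14.089: |R|=1.00181 >1
Stable set (-14.0000, 0).

(-14.0000, 0).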